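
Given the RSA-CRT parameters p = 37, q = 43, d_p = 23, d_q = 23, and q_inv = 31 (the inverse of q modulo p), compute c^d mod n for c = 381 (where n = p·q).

m₁ = c^(d_p) mod p: c ≡ 11 (mod 37), and 11^23 mod 37 = 27.
m₂ = c^(d_q) mod q: c ≡ 37 (mod 43), and 37^23 mod 43 = 7.
h = q_inv·(m₁ − m₂) mod p = 31·(27 − 7) mod 37 = 28.
m = m₂ + h·q = 7 + 28·43 = 1211.

1211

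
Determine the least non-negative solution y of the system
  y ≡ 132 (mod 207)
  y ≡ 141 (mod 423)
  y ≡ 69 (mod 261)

gcd(207, 423) = 9 and 9 | (141 − 132), so the pair is consistent; merging gives y ≡ 9447 (mod 9729), where 9729 = lcm(207, 423).
gcd(9729, 261) = 9 and 9 | (69 − 9447), so the pair is consistent; merging gives y ≡ 223485 (mod 282141), where 282141 = lcm(9729, 261).
The solution is unique modulo lcm(207, 423, 261) = 282141.

223485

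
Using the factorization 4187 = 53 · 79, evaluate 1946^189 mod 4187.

Mod 53: 1946 ≡ 38; by Fermat, exponent reduces to 189 mod 52 = 33; 38^33 ≡ 11 (mod 53).
Mod 79: 1946 ≡ 50; by Fermat, exponent reduces to 189 mod 78 = 33; 50^33 ≡ 8 (mod 79).
Combine by CRT: x ≡ 11 (mod 53), x ≡ 8 (mod 79) ⇒ x ≡ 3721 (mod 4187).

3721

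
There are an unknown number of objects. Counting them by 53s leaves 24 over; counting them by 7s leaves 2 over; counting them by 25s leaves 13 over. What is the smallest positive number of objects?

The moduli are pairwise coprime; M = 53·7·25 = 9275.
M/53 = 175; 175 ≡ 16 (mod 53); 16·10 ≡ 1, so inverse 10.
M/7 = 1325; 1325 ≡ 2 (mod 7); 2·4 ≡ 1, so inverse 4.
M/25 = 371; 371 ≡ 21 (mod 25); 21·6 ≡ 1, so inverse 6.
N ≡ 24·175·10 + 2·1325·4 + 13·371·6 = 81538.
81538 mod 9275 = 7338.

7338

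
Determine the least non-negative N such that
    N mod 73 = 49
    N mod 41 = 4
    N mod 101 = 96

165029

From N ≡ 49 (mod 73) write N = 49 + 73t. Substituting into N ≡ 4 (mod 41) gives 73t ≡ 37 (mod 41), and since 32⁻¹ ≡ 9 (mod 41), t ≡ 5. Hence N ≡ 49 + 73·5 = 414 (mod 2993).
From N ≡ 414 (mod 2993) write N = 414 + 2993t. Substituting into N ≡ 96 (mod 101) gives 2993t ≡ 86 (mod 101), and since 64⁻¹ ≡ 30 (mod 101), t ≡ 55. Hence N ≡ 414 + 2993·55 = 165029 (mod 302293).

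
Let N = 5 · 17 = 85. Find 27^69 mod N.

57

Mod 5: 27 ≡ 2; by Fermat, exponent reduces to 69 mod 4 = 1; 2^1 ≡ 2 (mod 5).
Mod 17: 27 ≡ 10; by Fermat, exponent reduces to 69 mod 16 = 5; 10^5 ≡ 6 (mod 17).
Combine by CRT: x ≡ 2 (mod 5), x ≡ 6 (mod 17) ⇒ x ≡ 57 (mod 85).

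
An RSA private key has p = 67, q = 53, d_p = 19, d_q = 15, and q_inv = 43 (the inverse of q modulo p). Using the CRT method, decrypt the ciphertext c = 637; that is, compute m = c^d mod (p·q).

m₁ = c^(d_p) mod p: c ≡ 34 (mod 67), and 34^19 mod 67 = 31.
m₂ = c^(d_q) mod q: c ≡ 1 (mod 53), and 1^15 mod 53 = 1.
h = q_inv·(m₁ − m₂) mod p = 43·(31 − 1) mod 67 = 17.
m = m₂ + h·q = 1 + 17·53 = 902.

902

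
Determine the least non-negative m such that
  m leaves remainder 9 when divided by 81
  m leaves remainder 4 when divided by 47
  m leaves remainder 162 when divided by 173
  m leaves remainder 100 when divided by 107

31621275

The moduli are pairwise coprime; N = 81·47·173·107 = 70471377.
N/81 = 870017; 870017 ≡ 77 (mod 81); 77·20 ≡ 1, so inverse 20.
N/47 = 1499391; 1499391 ≡ 44 (mod 47); 44·31 ≡ 1, so inverse 31.
N/173 = 407349; 407349 ≡ 107 (mod 173); 107·76 ≡ 1, so inverse 76.
N/107 = 658611; 658611 ≡ 26 (mod 107); 26·70 ≡ 1, so inverse 70.
m ≡ 9·870017·20 + 4·1499391·31 + 162·407349·76 + 100·658611·70 = 9968085432.
9968085432 mod 70471377 = 31621275.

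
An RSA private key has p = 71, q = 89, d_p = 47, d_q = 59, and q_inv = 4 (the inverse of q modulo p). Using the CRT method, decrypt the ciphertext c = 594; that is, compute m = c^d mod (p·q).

4070

m₁ = c^(d_p) mod p: c ≡ 26 (mod 71), and 26^47 mod 71 = 23.
m₂ = c^(d_q) mod q: c ≡ 60 (mod 89), and 60^59 mod 89 = 65.
h = q_inv·(m₁ − m₂) mod p = 4·(23 − 65) mod 71 = 45.
m = m₂ + h·q = 65 + 45·89 = 4070.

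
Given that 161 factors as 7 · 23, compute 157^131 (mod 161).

40

Mod 7: 157 ≡ 3; by Fermat, exponent reduces to 131 mod 6 = 5; 3^5 ≡ 5 (mod 7).
Mod 23: 157 ≡ 19; by Fermat, exponent reduces to 131 mod 22 = 21; 19^21 ≡ 17 (mod 23).
Combine by CRT: x ≡ 5 (mod 7), x ≡ 17 (mod 23) ⇒ x ≡ 40 (mod 161).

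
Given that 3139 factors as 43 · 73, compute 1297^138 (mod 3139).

Mod 43: 1297 ≡ 7; by Fermat, exponent reduces to 138 mod 42 = 12; 7^12 ≡ 1 (mod 43).
Mod 73: 1297 ≡ 56; by Fermat, exponent reduces to 138 mod 72 = 66; 56^66 ≡ 27 (mod 73).
Combine by CRT: x ≡ 1 (mod 43), x ≡ 27 (mod 73) ⇒ x ≡ 173 (mod 3139).

173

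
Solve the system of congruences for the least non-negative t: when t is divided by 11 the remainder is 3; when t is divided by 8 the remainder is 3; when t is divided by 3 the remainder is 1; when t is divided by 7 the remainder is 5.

355

From t ≡ 3 (mod 11) write t = 3 + 11s. Substituting into t ≡ 3 (mod 8) gives 11s ≡ 0 (mod 8), and since 3⁻¹ ≡ 3 (mod 8), s ≡ 0. Hence t ≡ 3 + 11·0 = 3 (mod 88).
From t ≡ 3 (mod 88) write t = 3 + 88s. Substituting into t ≡ 1 (mod 3) gives 88s ≡ 1 (mod 3), and since 1⁻¹ ≡ 1 (mod 3), s ≡ 1. Hence t ≡ 3 + 88·1 = 91 (mod 264).
From t ≡ 91 (mod 264) write t = 91 + 264s. Substituting into t ≡ 5 (mod 7) gives 264s ≡ 5 (mod 7), and since 5⁻¹ ≡ 3 (mod 7), s ≡ 1. Hence t ≡ 91 + 264·1 = 355 (mod 1848).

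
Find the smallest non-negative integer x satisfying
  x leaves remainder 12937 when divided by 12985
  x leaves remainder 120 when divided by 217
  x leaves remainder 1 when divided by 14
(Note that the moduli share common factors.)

662187

gcd(12985, 217) = 7 and 7 | (120 − 12937), so the pair is consistent; merging gives x ≡ 259652 (mod 402535), where 402535 = lcm(12985, 217).
gcd(402535, 14) = 7 and 7 | (1 − 259652), so the pair is consistent; merging gives x ≡ 662187 (mod 805070), where 805070 = lcm(402535, 14).
The solution is unique modulo lcm(12985, 217, 14) = 805070.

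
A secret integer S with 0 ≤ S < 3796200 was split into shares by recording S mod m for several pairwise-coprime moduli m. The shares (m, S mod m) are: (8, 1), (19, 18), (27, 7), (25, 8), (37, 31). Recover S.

The moduli are pairwise coprime; N = 8·19·27·25·37 = 3796200.
N/8 = 474525; 474525 ≡ 5 (mod 8); 5·5 ≡ 1, so inverse 5.
N/19 = 199800; 199800 ≡ 15 (mod 19); 15·14 ≡ 1, so inverse 14.
N/27 = 140600; 140600 ≡ 11 (mod 27); 11·5 ≡ 1, so inverse 5.
N/25 = 151848; 151848 ≡ 23 (mod 25); 23·12 ≡ 1, so inverse 12.
N/37 = 102600; 102600 ≡ 36 (mod 37); 36·36 ≡ 1, so inverse 36.
S ≡ 1·474525·5 + 18·199800·14 + 7·140600·5 + 8·151848·12 + 31·102600·36 = 186722233.
186722233 mod 3796200 = 708433.

708433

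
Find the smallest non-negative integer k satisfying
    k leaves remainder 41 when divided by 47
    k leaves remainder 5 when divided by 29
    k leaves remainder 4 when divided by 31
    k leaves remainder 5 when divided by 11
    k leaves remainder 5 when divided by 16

4358821

From k ≡ 41 (mod 47) write k = 41 + 47t. Substituting into k ≡ 5 (mod 29) gives 47t ≡ 22 (mod 29), and since 18⁻¹ ≡ 21 (mod 29), t ≡ 27. Hence k ≡ 41 + 47·27 = 1310 (mod 1363).
From k ≡ 1310 (mod 1363) write k = 1310 + 1363t. Substituting into k ≡ 4 (mod 31) gives 1363t ≡ 27 (mod 31), and since 30⁻¹ ≡ 30 (mod 31), t ≡ 4. Hence k ≡ 1310 + 1363·4 = 6762 (mod 42253).
From k ≡ 6762 (mod 42253) write k = 6762 + 42253t. Substituting into k ≡ 5 (mod 11) gives 42253t ≡ 8 (mod 11), and since 2⁻¹ ≡ 6 (mod 11), t ≡ 4. Hence k ≡ 6762 + 42253·4 = 175774 (mod 464783).
From k ≡ 175774 (mod 464783) write k = 175774 + 464783t. Substituting into k ≡ 5 (mod 16) gives 464783t ≡ 7 (mod 16), and since 15⁻¹ ≡ 15 (mod 16), t ≡ 9. Hence k ≡ 175774 + 464783·9 = 4358821 (mod 7436528).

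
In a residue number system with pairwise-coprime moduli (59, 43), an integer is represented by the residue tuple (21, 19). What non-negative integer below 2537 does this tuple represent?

965

From x ≡ 21 (mod 59) write x = 21 + 59t. Substituting into x ≡ 19 (mod 43) gives 59t ≡ 41 (mod 43), and since 16⁻¹ ≡ 35 (mod 43), t ≡ 16. Hence x ≡ 21 + 59·16 = 965 (mod 2537).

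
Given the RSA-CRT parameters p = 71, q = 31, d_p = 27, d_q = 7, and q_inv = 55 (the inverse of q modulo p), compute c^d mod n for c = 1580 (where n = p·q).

216

m₁ = c^(d_p) mod p: c ≡ 18 (mod 71), and 18^27 mod 71 = 3.
m₂ = c^(d_q) mod q: c ≡ 30 (mod 31), and 30^7 mod 31 = 30.
h = q_inv·(m₁ − m₂) mod p = 55·(3 − 30) mod 71 = 6.
m = m₂ + h·q = 30 + 6·31 = 216.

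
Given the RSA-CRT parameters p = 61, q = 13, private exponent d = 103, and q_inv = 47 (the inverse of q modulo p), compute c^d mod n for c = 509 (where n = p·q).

d_p = d mod (p−1) = 103 mod 60 = 43; d_q = d mod (q−1) = 7.
m₁ = c^(d_p) mod p: c ≡ 21 (mod 61), and 21^43 mod 61 = 40.
m₂ = c^(d_q) mod q: c ≡ 2 (mod 13), and 2^7 mod 13 = 11.
h = q_inv·(m₁ − m₂) mod p = 47·(40 − 11) mod 61 = 21.
m = m₂ + h·q = 11 + 21·13 = 284.

284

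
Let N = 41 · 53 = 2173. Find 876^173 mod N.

Mod 41: 876 ≡ 15; by Fermat, exponent reduces to 173 mod 40 = 13; 15^13 ≡ 6 (mod 41).
Mod 53: 876 ≡ 28; by Fermat, exponent reduces to 173 mod 52 = 17; 28^17 ≡ 15 (mod 53).
Combine by CRT: x ≡ 6 (mod 41), x ≡ 15 (mod 53) ⇒ x ≡ 1605 (mod 2173).

1605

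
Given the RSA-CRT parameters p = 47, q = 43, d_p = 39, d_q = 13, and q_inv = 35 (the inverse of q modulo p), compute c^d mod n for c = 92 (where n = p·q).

m₁ = c^(d_p) mod p: c ≡ 45 (mod 47), and 45^39 mod 47 = 29.
m₂ = c^(d_q) mod q: c ≡ 6 (mod 43), and 6^13 mod 43 = 6.
h = q_inv·(m₁ − m₂) mod p = 35·(29 − 6) mod 47 = 6.
m = m₂ + h·q = 6 + 6·43 = 264.

264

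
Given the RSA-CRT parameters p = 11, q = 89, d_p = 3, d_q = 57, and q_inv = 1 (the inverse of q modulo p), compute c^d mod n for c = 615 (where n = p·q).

648

m₁ = c^(d_p) mod p: c ≡ 10 (mod 11), and 10^3 mod 11 = 10.
m₂ = c^(d_q) mod q: c ≡ 81 (mod 89), and 81^57 mod 89 = 25.
h = q_inv·(m₁ − m₂) mod p = 1·(10 − 25) mod 11 = 7.
m = m₂ + h·q = 25 + 7·89 = 648.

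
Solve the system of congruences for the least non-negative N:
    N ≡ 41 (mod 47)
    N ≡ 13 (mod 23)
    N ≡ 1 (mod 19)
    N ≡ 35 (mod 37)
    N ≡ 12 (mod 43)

From N ≡ 41 (mod 47) write N = 41 + 47t. Substituting into N ≡ 13 (mod 23) gives 47t ≡ 18 (mod 23), and since 1⁻¹ ≡ 1 (mod 23), t ≡ 18. Hence N ≡ 41 + 47·18 = 887 (mod 1081).
From N ≡ 887 (mod 1081) write N = 887 + 1081t. Substituting into N ≡ 1 (mod 19) gives 1081t ≡ 7 (mod 19), and since 17⁻¹ ≡ 9 (mod 19), t ≡ 6. Hence N ≡ 887 + 1081·6 = 7373 (mod 20539).
From N ≡ 7373 (mod 20539) write N = 7373 + 20539t. Substituting into N ≡ 35 (mod 37) gives 20539t ≡ 25 (mod 37), and since 4⁻¹ ≡ 28 (mod 37), t ≡ 34. Hence N ≡ 7373 + 20539·34 = 705699 (mod 759943).
From N ≡ 705699 (mod 759943) write N = 705699 + 759943t. Substituting into N ≡ 12 (mod 43) gives 759943t ≡ 29 (mod 43), and since 4⁻¹ ≡ 11 (mod 43), t ≡ 18. Hence N ≡ 705699 + 759943·18 = 14384673 (mod 32677549).

14384673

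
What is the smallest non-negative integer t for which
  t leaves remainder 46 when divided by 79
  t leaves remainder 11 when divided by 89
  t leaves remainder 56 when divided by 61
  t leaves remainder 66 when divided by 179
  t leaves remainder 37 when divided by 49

The moduli are pairwise coprime; N = 79·89·61·179·49 = 3761802961.
N/79 = 47617759; 47617759 ≡ 35 (mod 79); 35·70 ≡ 1, so inverse 70.
N/89 = 42267449; 42267449 ≡ 14 (mod 89); 14·70 ≡ 1, so inverse 70.
N/61 = 61668901; 61668901 ≡ 36 (mod 61); 36·39 ≡ 1, so inverse 39.
N/179 = 21015659; 21015659 ≡ 164 (mod 179); 164·167 ≡ 1, so inverse 167.
N/49 = 76771489; 76771489 ≡ 4 (mod 49); 4·37 ≡ 1, so inverse 37.
t ≡ 46·47617759·70 + 11·42267449·70 + 56·61668901·39 + 66·21015659·167 + 37·76771489·37 = 657294761433.
657294761433 mod 3761802961 = 2741046219.

2741046219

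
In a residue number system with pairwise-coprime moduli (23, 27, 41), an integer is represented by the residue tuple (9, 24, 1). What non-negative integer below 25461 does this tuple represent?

The moduli are pairwise coprime; N = 23·27·41 = 25461.
N/23 = 1107; 1107 ≡ 3 (mod 23); 3·8 ≡ 1, so inverse 8.
N/27 = 943; 943 ≡ 25 (mod 27); 25·13 ≡ 1, so inverse 13.
N/41 = 621; 621 ≡ 6 (mod 41); 6·7 ≡ 1, so inverse 7.
x ≡ 9·1107·8 + 24·943·13 + 1·621·7 = 378267.
378267 mod 25461 = 21813.

21813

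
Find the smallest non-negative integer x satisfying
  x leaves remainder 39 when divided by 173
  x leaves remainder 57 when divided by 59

From x ≡ 39 (mod 173) write x = 39 + 173t. Substituting into x ≡ 57 (mod 59) gives 173t ≡ 18 (mod 59), and since 55⁻¹ ≡ 44 (mod 59), t ≡ 25. Hence x ≡ 39 + 173·25 = 4364 (mod 10207).

4364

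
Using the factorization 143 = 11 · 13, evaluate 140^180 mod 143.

1

Mod 11: 140 ≡ 8; since 10 | 180, by Fermat 8^180 ≡ 1 (mod 11).
Mod 13: 140 ≡ 10; since 12 | 180, by Fermat 10^180 ≡ 1 (mod 13).
Combine by CRT: x ≡ 1 (mod 11), x ≡ 1 (mod 13) ⇒ x ≡ 1 (mod 143).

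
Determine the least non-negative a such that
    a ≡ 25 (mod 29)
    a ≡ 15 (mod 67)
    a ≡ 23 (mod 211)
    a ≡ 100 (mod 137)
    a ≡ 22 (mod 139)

Combine the congruences pairwise.
From a ≡ 25 (mod 29) write a = 25 + 29t. Substituting into a ≡ 15 (mod 67) gives 29t ≡ 57 (mod 67), and since 29⁻¹ ≡ 37 (mod 67), t ≡ 32. Hence a ≡ 25 + 29·32 = 953 (mod 1943).
From a ≡ 953 (mod 1943) write a = 953 + 1943t. Substituting into a ≡ 23 (mod 211) gives 1943t ≡ 125 (mod 211), and since 44⁻¹ ≡ 24 (mod 211), t ≡ 46. Hence a ≡ 953 + 1943·46 = 90331 (mod 409973).
From a ≡ 90331 (mod 409973) write a = 90331 + 409973t. Substituting into a ≡ 100 (mod 137) gives 409973t ≡ 52 (mod 137), and since 69⁻¹ ≡ 2 (mod 137), t ≡ 104. Hence a ≡ 90331 + 409973·104 = 42727523 (mod 56166301).
From a ≡ 42727523 (mod 56166301) write a = 42727523 + 56166301t. Substituting into a ≡ 22 (mod 139) gives 56166301t ≡ 126 (mod 139), and since 15⁻¹ ≡ 102 (mod 139), t ≡ 64. Hence a ≡ 42727523 + 56166301·64 = 3637370787 (mod 7807115839).

3637370787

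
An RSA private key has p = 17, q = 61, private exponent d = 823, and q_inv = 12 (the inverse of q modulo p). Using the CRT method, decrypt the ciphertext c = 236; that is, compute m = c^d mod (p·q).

586

d_p = d mod (p−1) = 823 mod 16 = 7; d_q = d mod (q−1) = 43.
m₁ = c^(d_p) mod p: c ≡ 15 (mod 17), and 15^7 mod 17 = 8.
m₂ = c^(d_q) mod q: c ≡ 53 (mod 61), and 53^43 mod 61 = 37.
h = q_inv·(m₁ − m₂) mod p = 12·(8 − 37) mod 17 = 9.
m = m₂ + h·q = 37 + 9·61 = 586.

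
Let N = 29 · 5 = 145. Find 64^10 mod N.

Mod 29: 64 ≡ 6; 6^10 ≡ 16 (mod 29).
Mod 5: 64 ≡ 4; by Fermat, exponent reduces to 10 mod 4 = 2; 4^2 ≡ 1 (mod 5).
Combine by CRT: x ≡ 16 (mod 29), x ≡ 1 (mod 5) ⇒ x ≡ 16 (mod 145).

16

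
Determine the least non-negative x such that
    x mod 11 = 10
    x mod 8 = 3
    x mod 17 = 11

The moduli are pairwise coprime; N = 11·8·17 = 1496.
N/11 = 136; 136 ≡ 4 (mod 11); 4·3 ≡ 1, so inverse 3.
N/8 = 187; 187 ≡ 3 (mod 8); 3·3 ≡ 1, so inverse 3.
N/17 = 88; 88 ≡ 3 (mod 17); 3·6 ≡ 1, so inverse 6.
x ≡ 10·136·3 + 3·187·3 + 11·88·6 = 11571.
11571 mod 1496 = 1099.

1099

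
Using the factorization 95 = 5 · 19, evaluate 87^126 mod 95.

39

Mod 5: 87 ≡ 2; by Fermat, exponent reduces to 126 mod 4 = 2; 2^2 ≡ 4 (mod 5).
Mod 19: 87 ≡ 11; since 18 | 126, by Fermat 11^126 ≡ 1 (mod 19).
Combine by CRT: x ≡ 4 (mod 5), x ≡ 1 (mod 19) ⇒ x ≡ 39 (mod 95).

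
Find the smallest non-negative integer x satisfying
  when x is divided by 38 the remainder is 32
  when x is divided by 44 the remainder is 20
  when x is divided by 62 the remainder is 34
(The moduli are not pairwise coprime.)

gcd(38, 44) = 2 and 2 | (20 − 32), so the pair is consistent; merging gives x ≡ 108 (mod 836), where 836 = lcm(38, 44).
gcd(836, 62) = 2 and 2 | (34 − 108), so the pair is consistent; merging gives x ≡ 10140 (mod 25916), where 25916 = lcm(836, 62).
The solution is unique modulo lcm(38, 44, 62) = 25916.

10140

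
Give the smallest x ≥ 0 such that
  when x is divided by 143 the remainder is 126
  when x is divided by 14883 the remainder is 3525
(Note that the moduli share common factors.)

48174

Combine the congruences pairwise.
gcd(143, 14883) = 11 and 11 | (3525 − 126), so the pair is consistent; merging gives x ≡ 48174 (mod 193479), where 193479 = lcm(143, 14883).
The solution is unique modulo lcm(143, 14883) = 193479.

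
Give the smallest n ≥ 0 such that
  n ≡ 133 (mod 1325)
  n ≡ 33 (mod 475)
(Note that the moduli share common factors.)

gcd(1325, 475) = 25 and 25 | (33 − 133), so the pair is consistent; merging gives n ≡ 1458 (mod 25175), where 25175 = lcm(1325, 475).
The solution is unique modulo lcm(1325, 475) = 25175.

1458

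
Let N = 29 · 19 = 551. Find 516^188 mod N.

Mod 29: 516 ≡ 23; by Fermat, exponent reduces to 188 mod 28 = 20; 23^20 ≡ 24 (mod 29).
Mod 19: 516 ≡ 3; by Fermat, exponent reduces to 188 mod 18 = 8; 3^8 ≡ 6 (mod 19).
Combine by CRT: x ≡ 24 (mod 29), x ≡ 6 (mod 19) ⇒ x ≡ 82 (mod 551).

82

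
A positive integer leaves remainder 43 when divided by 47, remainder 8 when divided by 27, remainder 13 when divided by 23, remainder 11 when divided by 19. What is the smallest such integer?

From a ≡ 43 (mod 47) write a = 43 + 47t. Substituting into a ≡ 8 (mod 27) gives 47t ≡ 19 (mod 27), and since 20⁻¹ ≡ 23 (mod 27), t ≡ 5. Hence a ≡ 43 + 47·5 = 278 (mod 1269).
From a ≡ 278 (mod 1269) write a = 278 + 1269t. Substituting into a ≡ 13 (mod 23) gives 1269t ≡ 11 (mod 23), and since 4⁻¹ ≡ 6 (mod 23), t ≡ 20. Hence a ≡ 278 + 1269·20 = 25658 (mod 29187).
From a ≡ 25658 (mod 29187) write a = 25658 + 29187t. Substituting into a ≡ 11 (mod 19) gives 29187t ≡ 3 (mod 19), and since 3⁻¹ ≡ 13 (mod 19), t ≡ 1. Hence a ≡ 25658 + 29187·1 = 54845 (mod 554553).

54845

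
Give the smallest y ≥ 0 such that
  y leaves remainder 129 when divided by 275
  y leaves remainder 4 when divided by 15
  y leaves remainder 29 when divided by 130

679

gcd(275, 15) = 5 and 5 | (4 − 129), so the pair is consistent; merging gives y ≡ 679 (mod 825), where 825 = lcm(275, 15).
gcd(825, 130) = 5 and 5 | (29 − 679), so the pair is consistent; merging gives y ≡ 679 (mod 21450), where 21450 = lcm(825, 130).
The solution is unique modulo lcm(275, 15, 130) = 21450.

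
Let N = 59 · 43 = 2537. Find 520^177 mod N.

2209

Mod 59: 520 ≡ 48; by Fermat, exponent reduces to 177 mod 58 = 3; 48^3 ≡ 26 (mod 59).
Mod 43: 520 ≡ 4; by Fermat, exponent reduces to 177 mod 42 = 9; 4^9 ≡ 16 (mod 43).
Combine by CRT: x ≡ 26 (mod 59), x ≡ 16 (mod 43) ⇒ x ≡ 2209 (mod 2537).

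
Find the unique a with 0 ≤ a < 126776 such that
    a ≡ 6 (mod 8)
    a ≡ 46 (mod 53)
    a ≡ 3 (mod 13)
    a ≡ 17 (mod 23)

79758

The moduli are pairwise coprime; N = 8·53·13·23 = 126776.
N/8 = 15847; 15847 ≡ 7 (mod 8); 7·7 ≡ 1, so inverse 7.
N/53 = 2392; 2392 ≡ 7 (mod 53); 7·38 ≡ 1, so inverse 38.
N/13 = 9752; 9752 ≡ 2 (mod 13); 2·7 ≡ 1, so inverse 7.
N/23 = 5512; 5512 ≡ 15 (mod 23); 15·20 ≡ 1, so inverse 20.
a ≡ 6·15847·7 + 46·2392·38 + 3·9752·7 + 17·5512·20 = 6925662.
6925662 mod 126776 = 79758.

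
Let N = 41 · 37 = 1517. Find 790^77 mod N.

997

Mod 41: 790 ≡ 11; by Fermat, exponent reduces to 77 mod 40 = 37; 11^37 ≡ 13 (mod 41).
Mod 37: 790 ≡ 13; by Fermat, exponent reduces to 77 mod 36 = 5; 13^5 ≡ 35 (mod 37).
Combine by CRT: x ≡ 13 (mod 41), x ≡ 35 (mod 37) ⇒ x ≡ 997 (mod 1517).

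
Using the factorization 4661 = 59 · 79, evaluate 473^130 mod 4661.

1

Mod 59: 473 ≡ 1; by Fermat, exponent reduces to 130 mod 58 = 14; 1^14 ≡ 1 (mod 59).
Mod 79: 473 ≡ 78; by Fermat, exponent reduces to 130 mod 78 = 52; 78^52 ≡ 1 (mod 79).
Combine by CRT: x ≡ 1 (mod 59), x ≡ 1 (mod 79) ⇒ x ≡ 1 (mod 4661).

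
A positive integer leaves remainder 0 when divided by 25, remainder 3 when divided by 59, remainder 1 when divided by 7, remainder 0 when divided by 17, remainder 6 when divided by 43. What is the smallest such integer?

The moduli are pairwise coprime; M = 25·59·7·17·43 = 7547575.
M/25 = 301903; 301903 ≡ 3 (mod 25); 3·17 ≡ 1, so inverse 17.
M/59 = 127925; 127925 ≡ 13 (mod 59); 13·50 ≡ 1, so inverse 50.
M/7 = 1078225; 1078225 ≡ 1 (mod 7), inverse 1.
M/17 = 443975; 443975 ≡ 3 (mod 17); 3·6 ≡ 1, so inverse 6.
M/43 = 175525; 175525 ≡ 42 (mod 43); 42·42 ≡ 1, so inverse 42.
N ≡ 0·301903·17 + 3·127925·50 + 1·1078225·1 + 0·443975·6 + 6·175525·42 = 64499275.
64499275 mod 7547575 = 4118675.

4118675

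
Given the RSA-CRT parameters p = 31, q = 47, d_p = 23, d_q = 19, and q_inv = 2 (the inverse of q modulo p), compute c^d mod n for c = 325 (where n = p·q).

461

m₁ = c^(d_p) mod p: c ≡ 15 (mod 31), and 15^23 mod 31 = 27.
m₂ = c^(d_q) mod q: c ≡ 43 (mod 47), and 43^19 mod 47 = 38.
h = q_inv·(m₁ − m₂) mod p = 2·(27 − 38) mod 31 = 9.
m = m₂ + h·q = 38 + 9·47 = 461.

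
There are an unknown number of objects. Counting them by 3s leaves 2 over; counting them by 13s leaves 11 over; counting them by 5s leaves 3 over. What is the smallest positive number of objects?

128

The moduli are pairwise coprime; M = 3·13·5 = 195.
M/3 = 65; 65 ≡ 2 (mod 3); 2·2 ≡ 1, so inverse 2.
M/13 = 15; 15 ≡ 2 (mod 13); 2·7 ≡ 1, so inverse 7.
M/5 = 39; 39 ≡ 4 (mod 5); 4·4 ≡ 1, so inverse 4.
N ≡ 2·65·2 + 11·15·7 + 3·39·4 = 1883.
1883 mod 195 = 128.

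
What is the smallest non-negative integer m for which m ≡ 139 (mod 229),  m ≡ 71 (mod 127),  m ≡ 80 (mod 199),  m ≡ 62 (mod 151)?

The moduli are pairwise coprime; N = 229·127·199·151 = 873915067.
N/229 = 3816223; 3816223 ≡ 167 (mod 229); 167·48 ≡ 1, so inverse 48.
N/127 = 6881221; 6881221 ≡ 107 (mod 127); 107·19 ≡ 1, so inverse 19.
N/199 = 4391533; 4391533 ≡ 1 (mod 199), inverse 1.
N/151 = 5787517; 5787517 ≡ 140 (mod 151); 140·96 ≡ 1, so inverse 96.
m ≡ 139·3816223·48 + 71·6881221·19 + 80·4391533·1 + 62·5787517·96 = 69543230809.
69543230809 mod 873915067 = 503940516.

503940516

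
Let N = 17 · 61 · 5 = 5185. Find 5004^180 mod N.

Mod 17: 5004 ≡ 6; by Fermat, exponent reduces to 180 mod 16 = 4; 6^4 ≡ 4 (mod 17).
Mod 61: 5004 ≡ 2; since 60 | 180, by Fermat 2^180 ≡ 1 (mod 61).
Mod 5: 5004 ≡ 4; since 4 | 180, by Fermat 4^180 ≡ 1 (mod 5).
Combine by CRT: x ≡ 4 (mod 17), x ≡ 1 (mod 61), x ≡ 1 (mod 5) ⇒ x ≡ 4271 (mod 5185).

4271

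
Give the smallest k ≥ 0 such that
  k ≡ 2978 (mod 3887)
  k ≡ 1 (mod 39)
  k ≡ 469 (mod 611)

216763

gcd(3887, 39) = 13 and 13 | (1 − 2978), so the pair is consistent; merging gives k ≡ 6865 (mod 11661), where 11661 = lcm(3887, 39).
gcd(11661, 611) = 13 and 13 | (469 − 6865), so the pair is consistent; merging gives k ≡ 216763 (mod 548067), where 548067 = lcm(11661, 611).
The solution is unique modulo lcm(3887, 39, 611) = 548067.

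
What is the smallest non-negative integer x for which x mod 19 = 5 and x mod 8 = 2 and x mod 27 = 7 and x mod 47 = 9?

From x ≡ 5 (mod 19) write x = 5 + 19t. Substituting into x ≡ 2 (mod 8) gives 19t ≡ 5 (mod 8), and since 3⁻¹ ≡ 3 (mod 8), t ≡ 7. Hence x ≡ 5 + 19·7 = 138 (mod 152).
From x ≡ 138 (mod 152) write x = 138 + 152t. Substituting into x ≡ 7 (mod 27) gives 152t ≡ 4 (mod 27), and since 17⁻¹ ≡ 8 (mod 27), t ≡ 5. Hence x ≡ 138 + 152·5 = 898 (mod 4104).
From x ≡ 898 (mod 4104) write x = 898 + 4104t. Substituting into x ≡ 9 (mod 47) gives 4104t ≡ 4 (mod 47), and since 15⁻¹ ≡ 22 (mod 47), t ≡ 41. Hence x ≡ 898 + 4104·41 = 169162 (mod 192888).

169162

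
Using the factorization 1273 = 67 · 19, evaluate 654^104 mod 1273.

Mod 67: 654 ≡ 51; by Fermat, exponent reduces to 104 mod 66 = 38; 51^38 ≡ 26 (mod 67).
Mod 19: 654 ≡ 8; by Fermat, exponent reduces to 104 mod 18 = 14; 8^14 ≡ 7 (mod 19).
Combine by CRT: x ≡ 26 (mod 67), x ≡ 7 (mod 19) ⇒ x ≡ 26 (mod 1273).

26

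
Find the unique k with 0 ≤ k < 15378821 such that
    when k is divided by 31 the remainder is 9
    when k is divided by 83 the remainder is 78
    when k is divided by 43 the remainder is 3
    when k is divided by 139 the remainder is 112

11033932

From k ≡ 9 (mod 31) write k = 9 + 31t. Substituting into k ≡ 78 (mod 83) gives 31t ≡ 69 (mod 83), and since 31⁻¹ ≡ 75 (mod 83), t ≡ 29. Hence k ≡ 9 + 31·29 = 908 (mod 2573).
From k ≡ 908 (mod 2573) write k = 908 + 2573t. Substituting into k ≡ 3 (mod 43) gives 2573t ≡ 41 (mod 43), and since 36⁻¹ ≡ 6 (mod 43), t ≡ 31. Hence k ≡ 908 + 2573·31 = 80671 (mod 110639).
From k ≡ 80671 (mod 110639) write k = 80671 + 110639t. Substituting into k ≡ 112 (mod 139) gives 110639t ≡ 61 (mod 139), and since 134⁻¹ ≡ 111 (mod 139), t ≡ 99. Hence k ≡ 80671 + 110639·99 = 11033932 (mod 15378821).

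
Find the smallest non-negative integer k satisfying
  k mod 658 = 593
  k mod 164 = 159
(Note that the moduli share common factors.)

gcd(658, 164) = 2 and 2 | (159 − 593), so the pair is consistent; merging gives k ≡ 19675 (mod 53956), where 53956 = lcm(658, 164).
The solution is unique modulo lcm(658, 164) = 53956.

19675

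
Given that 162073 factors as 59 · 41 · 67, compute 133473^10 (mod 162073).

65273

Mod 59: 133473 ≡ 15; 15^10 ≡ 19 (mod 59).
Mod 41: 133473 ≡ 18; 18^10 ≡ 1 (mod 41).
Mod 67: 133473 ≡ 9; 9^10 ≡ 15 (mod 67).
Combine by CRT: x ≡ 19 (mod 59), x ≡ 1 (mod 41), x ≡ 15 (mod 67) ⇒ x ≡ 65273 (mod 162073).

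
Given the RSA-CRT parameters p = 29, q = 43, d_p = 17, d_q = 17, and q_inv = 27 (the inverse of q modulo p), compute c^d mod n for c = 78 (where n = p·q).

m₁ = c^(d_p) mod p: c ≡ 20 (mod 29), and 20^17 mod 29 = 25.
m₂ = c^(d_q) mod q: c ≡ 35 (mod 43), and 35^17 mod 43 = 4.
h = q_inv·(m₁ − m₂) mod p = 27·(25 − 4) mod 29 = 16.
m = m₂ + h·q = 4 + 16·43 = 692.

692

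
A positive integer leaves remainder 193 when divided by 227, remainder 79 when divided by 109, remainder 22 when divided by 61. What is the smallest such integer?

Combine the congruences pairwise.
From n ≡ 193 (mod 227) write n = 193 + 227t. Substituting into n ≡ 79 (mod 109) gives 227t ≡ 104 (mod 109), and since 9⁻¹ ≡ 97 (mod 109), t ≡ 60. Hence n ≡ 193 + 227·60 = 13813 (mod 24743).
From n ≡ 13813 (mod 24743) write n = 13813 + 24743t. Substituting into n ≡ 22 (mod 61) gives 24743t ≡ 56 (mod 61), and since 38⁻¹ ≡ 53 (mod 61), t ≡ 40. Hence n ≡ 13813 + 24743·40 = 1003533 (mod 1509323).

1003533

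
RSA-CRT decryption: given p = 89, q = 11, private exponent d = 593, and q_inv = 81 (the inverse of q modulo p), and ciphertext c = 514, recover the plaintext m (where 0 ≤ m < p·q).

d_p = d mod (p−1) = 593 mod 88 = 65; d_q = d mod (q−1) = 3.
m₁ = c^(d_p) mod p: c ≡ 69 (mod 89), and 69^65 mod 89 = 49.
m₂ = c^(d_q) mod q: c ≡ 8 (mod 11), and 8^3 mod 11 = 6.
h = q_inv·(m₁ − m₂) mod p = 81·(49 − 6) mod 89 = 12.
m = m₂ + h·q = 6 + 12·11 = 138.

138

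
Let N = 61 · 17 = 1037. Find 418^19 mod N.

881

Mod 61: 418 ≡ 52; 52^19 ≡ 27 (mod 61).
Mod 17: 418 ≡ 10; by Fermat, exponent reduces to 19 mod 16 = 3; 10^3 ≡ 14 (mod 17).
Combine by CRT: x ≡ 27 (mod 61), x ≡ 14 (mod 17) ⇒ x ≡ 881 (mod 1037).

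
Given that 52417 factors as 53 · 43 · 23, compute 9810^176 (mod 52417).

45702

Mod 53: 9810 ≡ 5; by Fermat, exponent reduces to 176 mod 52 = 20; 5^20 ≡ 16 (mod 53).
Mod 43: 9810 ≡ 6; by Fermat, exponent reduces to 176 mod 42 = 8; 6^8 ≡ 36 (mod 43).
Mod 23: 9810 ≡ 12; since 22 | 176, by Fermat 12^176 ≡ 1 (mod 23).
Combine by CRT: x ≡ 16 (mod 53), x ≡ 36 (mod 43), x ≡ 1 (mod 23) ⇒ x ≡ 45702 (mod 52417).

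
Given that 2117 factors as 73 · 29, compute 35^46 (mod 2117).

Mod 73: 35 ≡ 35; 35^46 ≡ 69 (mod 73).
Mod 29: 35 ≡ 6; by Fermat, exponent reduces to 46 mod 28 = 18; 6^18 ≡ 20 (mod 29).
Combine by CRT: x ≡ 69 (mod 73), x ≡ 20 (mod 29) ⇒ x ≡ 1383 (mod 2117).

1383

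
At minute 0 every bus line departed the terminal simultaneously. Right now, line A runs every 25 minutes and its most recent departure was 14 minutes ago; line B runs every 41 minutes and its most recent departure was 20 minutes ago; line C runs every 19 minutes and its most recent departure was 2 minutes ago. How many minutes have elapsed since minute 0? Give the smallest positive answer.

7564

Combine the congruences pairwise.
From t ≡ 14 (mod 25) write t = 14 + 25s. Substituting into t ≡ 20 (mod 41) gives 25s ≡ 6 (mod 41), and since 25⁻¹ ≡ 23 (mod 41), s ≡ 15. Hence t ≡ 14 + 25·15 = 389 (mod 1025).
From t ≡ 389 (mod 1025) write t = 389 + 1025s. Substituting into t ≡ 2 (mod 19) gives 1025s ≡ 12 (mod 19), and since 18⁻¹ ≡ 18 (mod 19), s ≡ 7. Hence t ≡ 389 + 1025·7 = 7564 (mod 19475).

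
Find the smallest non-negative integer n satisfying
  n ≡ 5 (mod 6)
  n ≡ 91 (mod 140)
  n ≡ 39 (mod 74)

8771

gcd(6, 140) = 2 and 2 | (91 − 5), so the pair is consistent; merging gives n ≡ 371 (mod 420), where 420 = lcm(6, 140).
gcd(420, 74) = 2 and 2 | (39 − 371), so the pair is consistent; merging gives n ≡ 8771 (mod 15540), where 15540 = lcm(420, 74).
The solution is unique modulo lcm(6, 140, 74) = 15540.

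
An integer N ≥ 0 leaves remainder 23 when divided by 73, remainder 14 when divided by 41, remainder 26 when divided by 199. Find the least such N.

122809

From N ≡ 23 (mod 73) write N = 23 + 73t. Substituting into N ≡ 14 (mod 41) gives 73t ≡ 32 (mod 41), and since 32⁻¹ ≡ 9 (mod 41), t ≡ 1. Hence N ≡ 23 + 73·1 = 96 (mod 2993).
From N ≡ 96 (mod 2993) write N = 96 + 2993t. Substituting into N ≡ 26 (mod 199) gives 2993t ≡ 129 (mod 199), and since 8⁻¹ ≡ 25 (mod 199), t ≡ 41. Hence N ≡ 96 + 2993·41 = 122809 (mod 595607).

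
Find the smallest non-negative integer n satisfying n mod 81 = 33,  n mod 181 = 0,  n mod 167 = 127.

2361507

The moduli are pairwise coprime; M = 81·181·167 = 2448387.
M/81 = 30227; 30227 ≡ 14 (mod 81); 14·29 ≡ 1, so inverse 29.
M/181 = 13527; 13527 ≡ 133 (mod 181); 133·49 ≡ 1, so inverse 49.
M/167 = 14661; 14661 ≡ 132 (mod 167); 132·62 ≡ 1, so inverse 62.
n ≡ 33·30227·29 + 0·13527·49 + 127·14661·62 = 144367953.
144367953 mod 2448387 = 2361507.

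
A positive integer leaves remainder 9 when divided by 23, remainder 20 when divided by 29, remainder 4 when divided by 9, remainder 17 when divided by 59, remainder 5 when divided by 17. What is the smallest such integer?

4140814

The moduli are pairwise coprime; M = 23·29·9·59·17 = 6021009.
M/23 = 261783; 261783 ≡ 20 (mod 23); 20·15 ≡ 1, so inverse 15.
M/29 = 207621; 207621 ≡ 10 (mod 29); 10·3 ≡ 1, so inverse 3.
M/9 = 669001; 669001 ≡ 4 (mod 9); 4·7 ≡ 1, so inverse 7.
M/59 = 102051; 102051 ≡ 40 (mod 59); 40·31 ≡ 1, so inverse 31.
M/17 = 354177; 354177 ≡ 16 (mod 17); 16·16 ≡ 1, so inverse 16.
N ≡ 9·261783·15 + 20·207621·3 + 4·669001·7 + 17·102051·31 + 5·354177·16 = 148645030.
148645030 mod 6021009 = 4140814.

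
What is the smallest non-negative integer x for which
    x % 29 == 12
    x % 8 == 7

From x ≡ 12 (mod 29) write x = 12 + 29t. Substituting into x ≡ 7 (mod 8) gives 29t ≡ 3 (mod 8), and since 5⁻¹ ≡ 5 (mod 8), t ≡ 7. Hence x ≡ 12 + 29·7 = 215 (mod 232).

215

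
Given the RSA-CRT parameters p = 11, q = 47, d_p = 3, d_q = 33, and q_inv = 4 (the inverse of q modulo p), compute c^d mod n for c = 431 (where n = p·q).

m₁ = c^(d_p) mod p: c ≡ 2 (mod 11), and 2^3 mod 11 = 8.
m₂ = c^(d_q) mod q: c ≡ 8 (mod 47), and 8^33 mod 47 = 34.
h = q_inv·(m₁ − m₂) mod p = 4·(8 − 34) mod 11 = 6.
m = m₂ + h·q = 34 + 6·47 = 316.

316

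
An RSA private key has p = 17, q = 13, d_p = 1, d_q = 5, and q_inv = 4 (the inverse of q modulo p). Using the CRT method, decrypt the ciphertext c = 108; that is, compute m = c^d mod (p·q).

23

m₁ = c^(d_p) mod p: c ≡ 6 (mod 17), and 6^1 mod 17 = 6.
m₂ = c^(d_q) mod q: c ≡ 4 (mod 13), and 4^5 mod 13 = 10.
h = q_inv·(m₁ − m₂) mod p = 4·(6 − 10) mod 17 = 1.
m = m₂ + h·q = 10 + 1·13 = 23.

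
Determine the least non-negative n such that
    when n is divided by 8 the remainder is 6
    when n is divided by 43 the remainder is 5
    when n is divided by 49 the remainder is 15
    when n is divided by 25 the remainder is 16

9766

From n ≡ 6 (mod 8) write n = 6 + 8t. Substituting into n ≡ 5 (mod 43) gives 8t ≡ 42 (mod 43), and since 8⁻¹ ≡ 27 (mod 43), t ≡ 16. Hence n ≡ 6 + 8·16 = 134 (mod 344).
From n ≡ 134 (mod 344) write n = 134 + 344t. Substituting into n ≡ 15 (mod 49) gives 344t ≡ 28 (mod 49), and since 1⁻¹ ≡ 1 (mod 49), t ≡ 28. Hence n ≡ 134 + 344·28 = 9766 (mod 16856).
From n ≡ 9766 (mod 16856) write n = 9766 + 16856t. Substituting into n ≡ 16 (mod 25) gives 16856t ≡ 0 (mod 25), and since 6⁻¹ ≡ 21 (mod 25), t ≡ 0. Hence n ≡ 9766 + 16856·0 = 9766 (mod 421400).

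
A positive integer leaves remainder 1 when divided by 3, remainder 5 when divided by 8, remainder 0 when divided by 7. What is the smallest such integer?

133

From x ≡ 1 (mod 3) write x = 1 + 3t. Substituting into x ≡ 5 (mod 8) gives 3t ≡ 4 (mod 8), and since 3⁻¹ ≡ 3 (mod 8), t ≡ 4. Hence x ≡ 1 + 3·4 = 13 (mod 24).
From x ≡ 13 (mod 24) write x = 13 + 24t. Substituting into x ≡ 0 (mod 7) gives 24t ≡ 1 (mod 7), and since 3⁻¹ ≡ 5 (mod 7), t ≡ 5. Hence x ≡ 13 + 24·5 = 133 (mod 168).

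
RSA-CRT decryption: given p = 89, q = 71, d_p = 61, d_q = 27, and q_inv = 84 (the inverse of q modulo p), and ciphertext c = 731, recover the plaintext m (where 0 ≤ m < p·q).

1526

m₁ = c^(d_p) mod p: c ≡ 19 (mod 89), and 19^61 mod 89 = 13.
m₂ = c^(d_q) mod q: c ≡ 21 (mod 71), and 21^27 mod 71 = 35.
h = q_inv·(m₁ − m₂) mod p = 84·(13 − 35) mod 89 = 21.
m = m₂ + h·q = 35 + 21·71 = 1526.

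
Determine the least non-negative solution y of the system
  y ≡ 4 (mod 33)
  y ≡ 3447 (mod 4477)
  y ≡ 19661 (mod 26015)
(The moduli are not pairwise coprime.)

Combine the congruences pairwise.
gcd(33, 4477) = 11 and 11 | (3447 − 4), so the pair is consistent; merging gives y ≡ 7924 (mod 13431), where 13431 = lcm(33, 4477).
gcd(13431, 26015) = 121 and 121 | (19661 − 7924), so the pair is consistent; merging gives y ≡ 2855296 (mod 2887665), where 2887665 = lcm(13431, 26015).
The solution is unique modulo lcm(33, 4477, 26015) = 2887665.

2855296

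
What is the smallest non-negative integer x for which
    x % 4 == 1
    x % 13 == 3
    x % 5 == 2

237

The moduli are pairwise coprime; N = 4·13·5 = 260.
N/4 = 65; 65 ≡ 1 (mod 4), inverse 1.
N/13 = 20; 20 ≡ 7 (mod 13); 7·2 ≡ 1, so inverse 2.
N/5 = 52; 52 ≡ 2 (mod 5); 2·3 ≡ 1, so inverse 3.
x ≡ 1·65·1 + 3·20·2 + 2·52·3 = 497.
497 mod 260 = 237.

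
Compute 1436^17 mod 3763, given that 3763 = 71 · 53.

2503

Mod 71: 1436 ≡ 16; 16^17 ≡ 18 (mod 71).
Mod 53: 1436 ≡ 5; 5^17 ≡ 12 (mod 53).
Combine by CRT: x ≡ 18 (mod 71), x ≡ 12 (mod 53) ⇒ x ≡ 2503 (mod 3763).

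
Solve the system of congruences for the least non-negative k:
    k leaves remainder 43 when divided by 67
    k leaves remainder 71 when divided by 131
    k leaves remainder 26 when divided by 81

402110

The moduli are pairwise coprime; N = 67·131·81 = 710937.
N/67 = 10611; 10611 ≡ 25 (mod 67); 25·59 ≡ 1, so inverse 59.
N/131 = 5427; 5427 ≡ 56 (mod 131); 56·124 ≡ 1, so inverse 124.
N/81 = 8777; 8777 ≡ 29 (mod 81); 29·14 ≡ 1, so inverse 14.
k ≡ 43·10611·59 + 71·5427·124 + 26·8777·14 = 77894243.
77894243 mod 710937 = 402110.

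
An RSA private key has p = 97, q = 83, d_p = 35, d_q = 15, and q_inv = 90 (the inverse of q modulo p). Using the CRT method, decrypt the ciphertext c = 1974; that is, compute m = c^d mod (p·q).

7391

m₁ = c^(d_p) mod p: c ≡ 34 (mod 97), and 34^35 mod 97 = 19.
m₂ = c^(d_q) mod q: c ≡ 65 (mod 83), and 65^15 mod 83 = 4.
h = q_inv·(m₁ − m₂) mod p = 90·(19 − 4) mod 97 = 89.
m = m₂ + h·q = 4 + 89·83 = 7391.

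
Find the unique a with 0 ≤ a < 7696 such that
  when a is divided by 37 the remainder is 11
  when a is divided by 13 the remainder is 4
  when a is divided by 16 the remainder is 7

From a ≡ 11 (mod 37) write a = 11 + 37t. Substituting into a ≡ 4 (mod 13) gives 37t ≡ 6 (mod 13), and since 11⁻¹ ≡ 6 (mod 13), t ≡ 10. Hence a ≡ 11 + 37·10 = 381 (mod 481).
From a ≡ 381 (mod 481) write a = 381 + 481t. Substituting into a ≡ 7 (mod 16) gives 481t ≡ 10 (mod 16), and since 1⁻¹ ≡ 1 (mod 16), t ≡ 10. Hence a ≡ 381 + 481·10 = 5191 (mod 7696).

5191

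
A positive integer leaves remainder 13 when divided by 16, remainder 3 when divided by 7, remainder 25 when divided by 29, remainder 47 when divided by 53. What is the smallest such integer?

120781

From a ≡ 13 (mod 16) write a = 13 + 16t. Substituting into a ≡ 3 (mod 7) gives 16t ≡ 4 (mod 7), and since 2⁻¹ ≡ 4 (mod 7), t ≡ 2. Hence a ≡ 13 + 16·2 = 45 (mod 112).
From a ≡ 45 (mod 112) write a = 45 + 112t. Substituting into a ≡ 25 (mod 29) gives 112t ≡ 9 (mod 29), and since 25⁻¹ ≡ 7 (mod 29), t ≡ 5. Hence a ≡ 45 + 112·5 = 605 (mod 3248).
From a ≡ 605 (mod 3248) write a = 605 + 3248t. Substituting into a ≡ 47 (mod 53) gives 3248t ≡ 25 (mod 53), and since 15⁻¹ ≡ 46 (mod 53), t ≡ 37. Hence a ≡ 605 + 3248·37 = 120781 (mod 172144).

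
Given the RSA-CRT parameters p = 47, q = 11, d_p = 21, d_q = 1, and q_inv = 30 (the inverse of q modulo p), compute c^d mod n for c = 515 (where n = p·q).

m₁ = c^(d_p) mod p: c ≡ 45 (mod 47), and 45^21 mod 47 = 35.
m₂ = c^(d_q) mod q: c ≡ 9 (mod 11), and 9^1 mod 11 = 9.
h = q_inv·(m₁ − m₂) mod p = 30·(35 − 9) mod 47 = 28.
m = m₂ + h·q = 9 + 28·11 = 317.

317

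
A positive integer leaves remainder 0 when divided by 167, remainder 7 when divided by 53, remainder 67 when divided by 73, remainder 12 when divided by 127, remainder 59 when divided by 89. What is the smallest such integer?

The moduli are pairwise coprime; N = 167·53·73·127·89 = 7303128269.
N/167 = 43731307; 43731307 ≡ 19 (mod 167); 19·44 ≡ 1, so inverse 44.
N/53 = 137794873; 137794873 ≡ 14 (mod 53); 14·19 ≡ 1, so inverse 19.
N/73 = 100042853; 100042853 ≡ 3 (mod 73); 3·49 ≡ 1, so inverse 49.
N/127 = 57504947; 57504947 ≡ 109 (mod 127); 109·7 ≡ 1, so inverse 7.
N/89 = 82057621; 82057621 ≡ 66 (mod 89); 66·58 ≡ 1, so inverse 58.
k ≡ 0·43731307·44 + 7·137794873·19 + 67·100042853·49 + 12·57504947·7 + 59·82057621·58 = 632398999118.
632398999118 mod 7303128269 = 4329967984.

4329967984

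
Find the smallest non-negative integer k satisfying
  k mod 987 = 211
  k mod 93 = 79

Combine the congruences pairwise.
gcd(987, 93) = 3 and 3 | (79 − 211), so the pair is consistent; merging gives k ≡ 14029 (mod 30597), where 30597 = lcm(987, 93).
The solution is unique modulo lcm(987, 93) = 30597.

14029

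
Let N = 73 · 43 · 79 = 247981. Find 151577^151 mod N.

187206

Mod 73: 151577 ≡ 29; by Fermat, exponent reduces to 151 mod 72 = 7; 29^7 ≡ 34 (mod 73).
Mod 43: 151577 ≡ 2; by Fermat, exponent reduces to 151 mod 42 = 25; 2^25 ≡ 27 (mod 43).
Mod 79: 151577 ≡ 55; by Fermat, exponent reduces to 151 mod 78 = 73; 55^73 ≡ 55 (mod 79).
Combine by CRT: x ≡ 34 (mod 73), x ≡ 27 (mod 43), x ≡ 55 (mod 79) ⇒ x ≡ 187206 (mod 247981).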